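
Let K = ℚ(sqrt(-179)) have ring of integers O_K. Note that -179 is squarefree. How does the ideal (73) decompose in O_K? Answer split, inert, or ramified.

Since -179 ≡ 1 mod 4, the ring of integers is ℤ[(1+√-179)/2] with discriminant -179.
73 ∤ -179, so 73 is unramified.
Compute (-179/73) via Euler: 40^((73-1)/2) mod 73 = 72, so (-179/73) = -1.
(-179/73) = -1, so 73 is inert.

inert — (73) stays prime in O_K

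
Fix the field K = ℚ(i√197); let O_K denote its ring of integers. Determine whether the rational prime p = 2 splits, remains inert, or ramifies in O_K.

d = -197 ≡ 3 (mod 4), so O_K = ℤ[√-197] and disc(K) = 4d = -788.
2 divides disc(K) = -788, so 2 ramifies.

ramified — (2) = 𝔭²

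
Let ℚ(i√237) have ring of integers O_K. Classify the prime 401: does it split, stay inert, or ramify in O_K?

Since -237 ≢ 1 mod 4, the ring of integers is ℤ[√-237] with discriminant 4·(-237) = -948.
disc(K) = -948 is not divisible by 401; 401 is unramified.
Euler's criterion: (-237)^200 mod 401 = 1. Thus (-237|401) = 1.
d is a quadratic residue mod p, hence 401 splits in O_K.

split — (401) = 𝔭₁𝔭₂ with 𝔭₁ ≠ 𝔭₂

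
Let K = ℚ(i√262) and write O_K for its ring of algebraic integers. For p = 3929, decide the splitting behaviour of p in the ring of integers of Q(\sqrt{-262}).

3929 remains inert

Since -262 ≢ 1 mod 4, the ring of integers is ℤ[√-262] with discriminant 4·(-262) = -1048.
Since gcd(3929, -1048) = 1 the prime 3929 does not ramify.
Compute (-262/3929) via Euler: 3667^((3929-1)/2) mod 3929 = 3928, so (-262/3929) = -1.
(-262/3929) = -1, so 3929 is inert.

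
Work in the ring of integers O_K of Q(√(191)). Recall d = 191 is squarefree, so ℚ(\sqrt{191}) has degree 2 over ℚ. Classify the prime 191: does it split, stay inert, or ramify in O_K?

191 mod 4 = 3, hence disc K = 4·191 = 764 and O_K = ℤ[√191].
191 divides disc(K) = 764, so 191 ramifies.

ramified — (191) = 𝔭²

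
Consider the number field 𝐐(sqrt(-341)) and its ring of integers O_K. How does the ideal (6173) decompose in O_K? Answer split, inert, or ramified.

6173 remains inert

-341 mod 4 = 3, hence disc K = 4·(-341) = -1364 and O_K = ℤ[√-341].
disc(K) = -1364 is not divisible by 6173; 6173 is unramified.
(-341/6173) = 5832^3086 mod 6173 = 6172, giving Legendre symbol -1.
(-341/6173) = -1, so 6173 is inert.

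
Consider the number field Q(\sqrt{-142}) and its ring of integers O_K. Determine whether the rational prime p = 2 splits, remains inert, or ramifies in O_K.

-142 mod 4 = 2, hence disc K = 4·(-142) = -568 and O_K = ℤ[√-142].
disc(K) = -568 = 2·(-284), so p = 2 is ramified.

ramified — (2) = 𝔭²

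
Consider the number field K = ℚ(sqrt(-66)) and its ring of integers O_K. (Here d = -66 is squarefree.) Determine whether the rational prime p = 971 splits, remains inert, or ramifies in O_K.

p is inert

-66 mod 4 = 2, hence disc K = 4·(-66) = -264 and O_K = ℤ[√-66].
Since gcd(971, -264) = 1 the prime 971 does not ramify.
Compute (-66/971) via Euler: 905^((971-1)/2) mod 971 = 970, so (-66/971) = -1.
(-66/971) = -1, so 971 is inert.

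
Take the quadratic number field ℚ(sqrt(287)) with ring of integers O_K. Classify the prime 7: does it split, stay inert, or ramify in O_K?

Since 287 ≢ 1 mod 4, the ring of integers is ℤ[√287] with discriminant 4·287 = 1148.
Ramification test: 7 | 1148. The prime 7 ramifies in K.

ramified — (7) = 𝔭²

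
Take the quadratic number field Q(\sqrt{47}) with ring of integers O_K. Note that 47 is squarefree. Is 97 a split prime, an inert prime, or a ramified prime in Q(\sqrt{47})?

Since 47 ≢ 1 mod 4, the ring of integers is ℤ[√47] with discriminant 4·47 = 188.
Since gcd(97, 188) = 1 the prime 97 does not ramify.
Euler's criterion: 47^48 mod 97 = 1. Thus (47|97) = 1.
(47/97) = 1, so 97 splits.

split — (97) = 𝔭₁𝔭₂ with 𝔭₁ ≠ 𝔭₂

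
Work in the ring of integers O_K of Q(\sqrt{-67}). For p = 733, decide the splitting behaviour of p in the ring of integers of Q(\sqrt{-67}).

d = -67 ≡ 1 (mod 4), so O_K = ℤ[(1+√-67)/2] and disc(K) = d = -67.
733 ∤ -67, so 733 is unramified.
(-67/733) = 666^366 mod 733 = 732, giving Legendre symbol -1.
Legendre symbol -1 ⇒ 733 is inert.

remains prime (inert)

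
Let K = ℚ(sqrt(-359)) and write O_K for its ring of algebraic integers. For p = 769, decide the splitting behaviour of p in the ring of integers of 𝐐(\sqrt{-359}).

Since -359 ≡ 1 mod 4, the ring of integers is ℤ[(1+√-359)/2] with discriminant -359.
disc(K) = -359 is not divisible by 769; 769 is unramified.
Euler's criterion: (-359)^384 mod 769 = 1. Thus (-359|769) = 1.
Legendre symbol 1 ⇒ 769 is split.

p splits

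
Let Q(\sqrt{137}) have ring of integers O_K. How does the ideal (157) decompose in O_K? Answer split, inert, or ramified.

d = 137 ≡ 1 (mod 4), so O_K = ℤ[(1+√137)/2] and disc(K) = d = 137.
disc(K) = 137 is not divisible by 157; 157 is unramified.
(137/157) = 137^78 mod 157 = 156, giving Legendre symbol -1.
(137/157) = -1, so 157 is inert.

157 remains inert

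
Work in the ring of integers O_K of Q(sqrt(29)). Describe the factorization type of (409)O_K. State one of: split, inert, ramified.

remains prime (inert)

Since 29 ≡ 1 mod 4, the ring of integers is ℤ[(1+√29)/2] with discriminant 29.
disc(K) = 29 is not divisible by 409; 409 is unramified.
Euler's criterion: 29^204 mod 409 = 408. Thus (29|409) = -1.
d is a non-residue mod p, hence 409 remains inert in O_K.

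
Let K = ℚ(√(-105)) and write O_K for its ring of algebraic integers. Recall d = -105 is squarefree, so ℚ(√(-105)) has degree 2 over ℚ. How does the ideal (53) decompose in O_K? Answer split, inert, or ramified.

d = -105 ≡ 3 (mod 4), so O_K = ℤ[√-105] and disc(K) = 4d = -420.
53 ∤ -420, so 53 is unramified.
Compute (-105/53) via Euler: 1^((53-1)/2) mod 53 = 1, so (-105/53) = 1.
d is a quadratic residue mod p, hence 53 splits in O_K.

split — (53) = 𝔭₁𝔭₂ with 𝔭₁ ≠ 𝔭₂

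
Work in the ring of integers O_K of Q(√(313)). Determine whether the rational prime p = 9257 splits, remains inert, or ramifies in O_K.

313 mod 4 = 1, hence disc K = 313 and O_K = ℤ[(1+√313)/2].
disc(K) = 313 is not divisible by 9257; 9257 is unramified.
Legendre symbol by Euler's criterion: (313/9257) ≡ 313^4628 ≡ 9256 (mod 9257), i.e. (313/9257) = -1.
(313/9257) = -1, so 9257 is inert.

inert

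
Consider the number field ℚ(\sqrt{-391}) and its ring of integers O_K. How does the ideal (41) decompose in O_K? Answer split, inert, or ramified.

remains prime (inert)

-391 mod 4 = 1, hence disc K = -391 and O_K = ℤ[(1+√-391)/2].
disc(K) = -391 is not divisible by 41; 41 is unramified.
Compute (-391/41) via Euler: 19^((41-1)/2) mod 41 = 40, so (-391/41) = -1.
d is a non-residue mod p, hence 41 remains inert in O_K.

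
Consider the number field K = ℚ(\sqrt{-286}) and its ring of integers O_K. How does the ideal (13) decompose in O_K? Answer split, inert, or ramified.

ramified — (13) = 𝔭²

Since -286 ≢ 1 mod 4, the ring of integers is ℤ[√-286] with discriminant 4·(-286) = -1144.
Ramification test: 13 | -1144. The prime 13 ramifies in K.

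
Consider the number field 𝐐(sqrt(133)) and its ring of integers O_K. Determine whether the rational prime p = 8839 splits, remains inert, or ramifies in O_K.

d = 133 ≡ 1 (mod 4), so O_K = ℤ[(1+√133)/2] and disc(K) = d = 133.
Since gcd(8839, 133) = 1 the prime 8839 does not ramify.
Legendre symbol by Euler's criterion: (133/8839) ≡ 133^4419 ≡ 8838 (mod 8839), i.e. (133/8839) = -1.
(133/8839) = -1, so 8839 is inert.

inert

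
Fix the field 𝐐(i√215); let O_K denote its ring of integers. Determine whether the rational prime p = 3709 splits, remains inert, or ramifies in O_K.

Since -215 ≡ 1 mod 4, the ring of integers is ℤ[(1+√-215)/2] with discriminant -215.
disc(K) = -215 is not divisible by 3709; 3709 is unramified.
Euler's criterion: (-215)^1854 mod 3709 = 1. Thus (-215|3709) = 1.
Legendre symbol 1 ⇒ 3709 is split.

split — (3709) = 𝔭₁𝔭₂ with 𝔭₁ ≠ 𝔭₂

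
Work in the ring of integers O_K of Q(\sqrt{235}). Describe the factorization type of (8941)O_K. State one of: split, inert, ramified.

inert

d = 235 ≡ 3 (mod 4), so O_K = ℤ[√235] and disc(K) = 4d = 940.
Since gcd(8941, 940) = 1 the prime 8941 does not ramify.
Legendre symbol by Euler's criterion: (235/8941) ≡ 235^4470 ≡ 8940 (mod 8941), i.e. (235/8941) = -1.
Legendre symbol -1 ⇒ 8941 is inert.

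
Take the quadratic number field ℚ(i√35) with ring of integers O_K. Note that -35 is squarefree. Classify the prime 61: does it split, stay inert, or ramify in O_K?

-35 mod 4 = 1, hence disc K = -35 and O_K = ℤ[(1+√-35)/2].
61 ∤ -35, so 61 is unramified.
Legendre symbol by Euler's criterion: (-35/61) ≡ (-35)^30 ≡ 60 (mod 61), i.e. (-35/61) = -1.
Legendre symbol -1 ⇒ 61 is inert.

remains prime (inert)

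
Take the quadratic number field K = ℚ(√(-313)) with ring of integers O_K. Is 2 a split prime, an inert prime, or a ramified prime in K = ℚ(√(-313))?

2 is ramified

Since -313 ≢ 1 mod 4, the ring of integers is ℤ[√-313] with discriminant 4·(-313) = -1252.
2 divides disc(K) = -1252, so 2 ramifies.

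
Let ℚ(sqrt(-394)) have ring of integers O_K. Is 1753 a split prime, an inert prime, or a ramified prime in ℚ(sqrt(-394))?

Since -394 ≢ 1 mod 4, the ring of integers is ℤ[√-394] with discriminant 4·(-394) = -1576.
1753 ∤ -1576, so 1753 is unramified.
(-394/1753) = 1359^876 mod 1753 = 1752, giving Legendre symbol -1.
d is a non-residue mod p, hence 1753 remains inert in O_K.

remains prime (inert)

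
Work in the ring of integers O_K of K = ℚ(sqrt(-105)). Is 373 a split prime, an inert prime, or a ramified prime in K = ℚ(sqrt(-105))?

remains prime (inert)

-105 mod 4 = 3, hence disc K = 4·(-105) = -420 and O_K = ℤ[√-105].
Since gcd(373, -420) = 1 the prime 373 does not ramify.
Legendre symbol by Euler's criterion: (-105/373) ≡ (-105)^186 ≡ 372 (mod 373), i.e. (-105/373) = -1.
d is a non-residue mod p, hence 373 remains inert in O_K.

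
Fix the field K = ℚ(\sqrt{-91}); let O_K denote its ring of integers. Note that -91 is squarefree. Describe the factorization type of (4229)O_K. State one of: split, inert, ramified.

splits completely

-91 mod 4 = 1, hence disc K = -91 and O_K = ℤ[(1+√-91)/2].
disc(K) = -91 is not divisible by 4229; 4229 is unramified.
Euler's criterion: (-91)^2114 mod 4229 = 1. Thus (-91|4229) = 1.
d is a quadratic residue mod p, hence 4229 splits in O_K.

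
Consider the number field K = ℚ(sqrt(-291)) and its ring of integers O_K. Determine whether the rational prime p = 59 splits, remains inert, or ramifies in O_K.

d = -291 ≡ 1 (mod 4), so O_K = ℤ[(1+√-291)/2] and disc(K) = d = -291.
disc(K) = -291 is not divisible by 59; 59 is unramified.
Compute (-291/59) via Euler: 4^((59-1)/2) mod 59 = 1, so (-291/59) = 1.
(-291/59) = 1, so 59 splits.

p splits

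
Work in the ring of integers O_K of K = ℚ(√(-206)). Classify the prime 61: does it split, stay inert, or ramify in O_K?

p is inert

d = -206 ≡ 2 (mod 4), so O_K = ℤ[√-206] and disc(K) = 4d = -824.
61 ∤ -824, so 61 is unramified.
Euler's criterion: (-206)^30 mod 61 = 60. Thus (-206|61) = -1.
(-206/61) = -1, so 61 is inert.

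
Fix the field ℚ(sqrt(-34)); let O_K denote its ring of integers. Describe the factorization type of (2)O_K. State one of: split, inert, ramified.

Since -34 ≢ 1 mod 4, the ring of integers is ℤ[√-34] with discriminant 4·(-34) = -136.
Ramification test: 2 | -136. The prime 2 ramifies in K.

ramifies in O_K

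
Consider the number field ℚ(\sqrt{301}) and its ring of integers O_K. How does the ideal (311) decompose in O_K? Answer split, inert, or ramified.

Since 301 ≡ 1 mod 4, the ring of integers is ℤ[(1+√301)/2] with discriminant 301.
311 ∤ 301, so 311 is unramified.
(301/311) = 301^155 mod 311 = 310, giving Legendre symbol -1.
(301/311) = -1, so 311 is inert.

remains prime (inert)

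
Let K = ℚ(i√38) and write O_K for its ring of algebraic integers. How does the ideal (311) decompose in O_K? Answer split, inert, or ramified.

split

Since -38 ≢ 1 mod 4, the ring of integers is ℤ[√-38] with discriminant 4·(-38) = -152.
311 ∤ -152, so 311 is unramified.
Euler's criterion: (-38)^155 mod 311 = 1. Thus (-38|311) = 1.
d is a quadratic residue mod p, hence 311 splits in O_K.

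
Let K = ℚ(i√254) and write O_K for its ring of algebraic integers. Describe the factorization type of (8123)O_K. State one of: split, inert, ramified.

remains prime (inert)

d = -254 ≡ 2 (mod 4), so O_K = ℤ[√-254] and disc(K) = 4d = -1016.
Since gcd(8123, -1016) = 1 the prime 8123 does not ramify.
(-254/8123) = 7869^4061 mod 8123 = 8122, giving Legendre symbol -1.
d is a non-residue mod p, hence 8123 remains inert in O_K.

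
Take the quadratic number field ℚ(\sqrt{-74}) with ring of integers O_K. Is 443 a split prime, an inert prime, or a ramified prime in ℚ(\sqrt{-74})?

Since -74 ≢ 1 mod 4, the ring of integers is ℤ[√-74] with discriminant 4·(-74) = -296.
Since gcd(443, -296) = 1 the prime 443 does not ramify.
Legendre symbol by Euler's criterion: (-74/443) ≡ (-74)^221 ≡ 1 (mod 443), i.e. (-74/443) = 1.
(-74/443) = 1, so 443 splits.

443 splits in O_K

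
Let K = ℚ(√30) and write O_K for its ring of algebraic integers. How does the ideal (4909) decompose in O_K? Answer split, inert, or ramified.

30 mod 4 = 2, hence disc K = 4·30 = 120 and O_K = ℤ[√30].
4909 ∤ 120, so 4909 is unramified.
Euler's criterion: 30^2454 mod 4909 = 4908. Thus (30|4909) = -1.
Legendre symbol -1 ⇒ 4909 is inert.

inert — (4909) stays prime in O_K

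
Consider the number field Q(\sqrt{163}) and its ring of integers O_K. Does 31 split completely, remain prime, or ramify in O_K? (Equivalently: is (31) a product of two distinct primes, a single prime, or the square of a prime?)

p splits

163 mod 4 = 3, hence disc K = 4·163 = 652 and O_K = ℤ[√163].
31 ∤ 652, so 31 is unramified.
(163/31) = 8^15 mod 31 = 1, giving Legendre symbol 1.
d is a quadratic residue mod p, hence 31 splits in O_K.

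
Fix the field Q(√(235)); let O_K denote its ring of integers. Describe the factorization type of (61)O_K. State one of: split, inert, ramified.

d = 235 ≡ 3 (mod 4), so O_K = ℤ[√235] and disc(K) = 4d = 940.
disc(K) = 940 is not divisible by 61; 61 is unramified.
Legendre symbol by Euler's criterion: (235/61) ≡ 235^30 ≡ 1 (mod 61), i.e. (235/61) = 1.
(235/61) = 1, so 61 splits.

splits completely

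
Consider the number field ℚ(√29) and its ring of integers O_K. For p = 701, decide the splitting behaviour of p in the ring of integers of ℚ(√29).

d = 29 ≡ 1 (mod 4), so O_K = ℤ[(1+√29)/2] and disc(K) = d = 29.
Since gcd(701, 29) = 1 the prime 701 does not ramify.
Legendre symbol by Euler's criterion: (29/701) ≡ 29^350 ≡ 1 (mod 701), i.e. (29/701) = 1.
Legendre symbol 1 ⇒ 701 is split.

split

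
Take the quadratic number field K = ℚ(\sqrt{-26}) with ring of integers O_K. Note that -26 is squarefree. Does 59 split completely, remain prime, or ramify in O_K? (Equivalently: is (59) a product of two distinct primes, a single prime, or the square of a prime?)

d = -26 ≡ 2 (mod 4), so O_K = ℤ[√-26] and disc(K) = 4d = -104.
Since gcd(59, -104) = 1 the prime 59 does not ramify.
Compute (-26/59) via Euler: 33^((59-1)/2) mod 59 = 58, so (-26/59) = -1.
Legendre symbol -1 ⇒ 59 is inert.

remains prime (inert)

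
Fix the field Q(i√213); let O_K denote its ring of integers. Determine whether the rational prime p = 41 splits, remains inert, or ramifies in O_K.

p splits

-213 mod 4 = 3, hence disc K = 4·(-213) = -852 and O_K = ℤ[√-213].
Since gcd(41, -852) = 1 the prime 41 does not ramify.
(-213/41) = 33^20 mod 41 = 1, giving Legendre symbol 1.
Legendre symbol 1 ⇒ 41 is split.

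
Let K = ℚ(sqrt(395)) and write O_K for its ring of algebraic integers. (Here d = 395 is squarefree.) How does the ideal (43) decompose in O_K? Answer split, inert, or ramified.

Since 395 ≢ 1 mod 4, the ring of integers is ℤ[√395] with discriminant 4·395 = 1580.
Since gcd(43, 1580) = 1 the prime 43 does not ramify.
(395/43) = 8^21 mod 43 = 42, giving Legendre symbol -1.
(395/43) = -1, so 43 is inert.

p is inert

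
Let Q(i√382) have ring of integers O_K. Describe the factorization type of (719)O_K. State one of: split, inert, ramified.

-382 mod 4 = 2, hence disc K = 4·(-382) = -1528 and O_K = ℤ[√-382].
disc(K) = -1528 is not divisible by 719; 719 is unramified.
Compute (-382/719) via Euler: 337^((719-1)/2) mod 719 = 718, so (-382/719) = -1.
d is a non-residue mod p, hence 719 remains inert in O_K.

719 remains inert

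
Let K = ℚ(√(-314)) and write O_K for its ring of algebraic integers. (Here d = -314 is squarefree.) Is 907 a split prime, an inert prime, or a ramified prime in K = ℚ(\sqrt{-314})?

p splits

Since -314 ≢ 1 mod 4, the ring of integers is ℤ[√-314] with discriminant 4·(-314) = -1256.
907 ∤ -1256, so 907 is unramified.
Legendre symbol by Euler's criterion: (-314/907) ≡ (-314)^453 ≡ 1 (mod 907), i.e. (-314/907) = 1.
d is a quadratic residue mod p, hence 907 splits in O_K.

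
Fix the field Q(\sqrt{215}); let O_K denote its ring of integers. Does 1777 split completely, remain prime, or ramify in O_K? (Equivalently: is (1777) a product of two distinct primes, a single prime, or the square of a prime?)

p is inert

d = 215 ≡ 3 (mod 4), so O_K = ℤ[√215] and disc(K) = 4d = 860.
disc(K) = 860 is not divisible by 1777; 1777 is unramified.
(215/1777) = 215^888 mod 1777 = 1776, giving Legendre symbol -1.
(215/1777) = -1, so 1777 is inert.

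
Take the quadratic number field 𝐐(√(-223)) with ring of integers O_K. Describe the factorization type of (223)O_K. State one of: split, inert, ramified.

d = -223 ≡ 1 (mod 4), so O_K = ℤ[(1+√-223)/2] and disc(K) = d = -223.
disc(K) = -223 = 223·(-1), so p = 223 is ramified.

223 is ramified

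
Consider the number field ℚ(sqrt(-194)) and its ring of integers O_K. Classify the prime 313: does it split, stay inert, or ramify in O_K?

d = -194 ≡ 2 (mod 4), so O_K = ℤ[√-194] and disc(K) = 4d = -776.
313 ∤ -776, so 313 is unramified.
(-194/313) = 119^156 mod 313 = 1, giving Legendre symbol 1.
Legendre symbol 1 ⇒ 313 is split.

split — (313) = 𝔭₁𝔭₂ with 𝔭₁ ≠ 𝔭₂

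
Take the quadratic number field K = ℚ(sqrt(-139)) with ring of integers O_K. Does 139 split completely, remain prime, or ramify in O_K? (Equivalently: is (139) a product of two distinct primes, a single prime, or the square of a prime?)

p ramifies

Since -139 ≡ 1 mod 4, the ring of integers is ℤ[(1+√-139)/2] with discriminant -139.
Ramification test: 139 | -139. The prime 139 ramifies in K.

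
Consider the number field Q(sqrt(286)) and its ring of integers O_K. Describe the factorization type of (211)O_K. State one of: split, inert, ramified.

286 mod 4 = 2, hence disc K = 4·286 = 1144 and O_K = ℤ[√286].
disc(K) = 1144 is not divisible by 211; 211 is unramified.
Euler's criterion: 286^105 mod 211 = 210. Thus (286|211) = -1.
(286/211) = -1, so 211 is inert.

p is inert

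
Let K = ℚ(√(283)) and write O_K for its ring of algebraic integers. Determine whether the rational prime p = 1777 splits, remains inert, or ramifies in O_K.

1777 remains inert

d = 283 ≡ 3 (mod 4), so O_K = ℤ[√283] and disc(K) = 4d = 1132.
1777 ∤ 1132, so 1777 is unramified.
Euler's criterion: 283^888 mod 1777 = 1776. Thus (283|1777) = -1.
(283/1777) = -1, so 1777 is inert.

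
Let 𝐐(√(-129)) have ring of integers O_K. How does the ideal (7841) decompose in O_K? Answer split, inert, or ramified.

inert

Since -129 ≢ 1 mod 4, the ring of integers is ℤ[√-129] with discriminant 4·(-129) = -516.
disc(K) = -516 is not divisible by 7841; 7841 is unramified.
Legendre symbol by Euler's criterion: (-129/7841) ≡ (-129)^3920 ≡ 7840 (mod 7841), i.e. (-129/7841) = -1.
Legendre symbol -1 ⇒ 7841 is inert.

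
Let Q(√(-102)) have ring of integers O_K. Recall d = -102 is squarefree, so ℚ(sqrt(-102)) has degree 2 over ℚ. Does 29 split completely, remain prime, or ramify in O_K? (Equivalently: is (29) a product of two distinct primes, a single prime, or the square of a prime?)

Since -102 ≢ 1 mod 4, the ring of integers is ℤ[√-102] with discriminant 4·(-102) = -408.
29 ∤ -408, so 29 is unramified.
Euler's criterion: (-102)^14 mod 29 = 28. Thus (-102|29) = -1.
(-102/29) = -1, so 29 is inert.

p is inert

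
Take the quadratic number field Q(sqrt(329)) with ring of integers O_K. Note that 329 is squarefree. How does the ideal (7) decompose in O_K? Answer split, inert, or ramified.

p ramifies

d = 329 ≡ 1 (mod 4), so O_K = ℤ[(1+√329)/2] and disc(K) = d = 329.
7 divides disc(K) = 329, so 7 ramifies.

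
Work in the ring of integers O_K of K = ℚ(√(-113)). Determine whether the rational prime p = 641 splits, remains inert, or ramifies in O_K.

Since -113 ≢ 1 mod 4, the ring of integers is ℤ[√-113] with discriminant 4·(-113) = -452.
Since gcd(641, -452) = 1 the prime 641 does not ramify.
Compute (-113/641) via Euler: 528^((641-1)/2) mod 641 = 640, so (-113/641) = -1.
(-113/641) = -1, so 641 is inert.

p is inert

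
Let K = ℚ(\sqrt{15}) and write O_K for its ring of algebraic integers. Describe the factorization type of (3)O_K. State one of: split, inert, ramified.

Since 15 ≢ 1 mod 4, the ring of integers is ℤ[√15] with discriminant 4·15 = 60.
disc(K) = 60 = 3·20, so p = 3 is ramified.

ramified — (3) = 𝔭²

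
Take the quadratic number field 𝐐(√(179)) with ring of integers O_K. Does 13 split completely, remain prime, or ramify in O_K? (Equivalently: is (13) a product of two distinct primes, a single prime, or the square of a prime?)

d = 179 ≡ 3 (mod 4), so O_K = ℤ[√179] and disc(K) = 4d = 716.
Since gcd(13, 716) = 1 the prime 13 does not ramify.
Euler's criterion: 179^6 mod 13 = 1. Thus (179|13) = 1.
Legendre symbol 1 ⇒ 13 is split.

split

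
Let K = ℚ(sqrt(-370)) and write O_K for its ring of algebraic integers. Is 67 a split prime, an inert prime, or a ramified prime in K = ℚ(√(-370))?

Since -370 ≢ 1 mod 4, the ring of integers is ℤ[√-370] with discriminant 4·(-370) = -1480.
Since gcd(67, -1480) = 1 the prime 67 does not ramify.
Legendre symbol by Euler's criterion: (-370/67) ≡ (-370)^33 ≡ 66 (mod 67), i.e. (-370/67) = -1.
(-370/67) = -1, so 67 is inert.

remains prime (inert)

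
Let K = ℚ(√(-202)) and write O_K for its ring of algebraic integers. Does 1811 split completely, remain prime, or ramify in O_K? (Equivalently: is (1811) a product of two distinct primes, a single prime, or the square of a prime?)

-202 mod 4 = 2, hence disc K = 4·(-202) = -808 and O_K = ℤ[√-202].
1811 ∤ -808, so 1811 is unramified.
Euler's criterion: (-202)^905 mod 1811 = 1810. Thus (-202|1811) = -1.
d is a non-residue mod p, hence 1811 remains inert in O_K.

remains prime (inert)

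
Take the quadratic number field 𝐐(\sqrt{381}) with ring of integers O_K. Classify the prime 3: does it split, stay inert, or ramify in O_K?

Since 381 ≡ 1 mod 4, the ring of integers is ℤ[(1+√381)/2] with discriminant 381.
3 divides disc(K) = 381, so 3 ramifies.

ramifies in O_K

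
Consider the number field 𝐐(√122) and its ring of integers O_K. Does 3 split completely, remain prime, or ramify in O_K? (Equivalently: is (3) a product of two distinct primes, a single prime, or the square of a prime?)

d = 122 ≡ 2 (mod 4), so O_K = ℤ[√122] and disc(K) = 4d = 488.
3 ∤ 488, so 3 is unramified.
(122/3) = 2^1 mod 3 = 2, giving Legendre symbol -1.
Legendre symbol -1 ⇒ 3 is inert.

remains prime (inert)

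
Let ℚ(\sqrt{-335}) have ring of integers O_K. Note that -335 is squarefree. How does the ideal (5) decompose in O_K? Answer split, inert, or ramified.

ramifies in O_K

Since -335 ≡ 1 mod 4, the ring of integers is ℤ[(1+√-335)/2] with discriminant -335.
disc(K) = -335 = 5·(-67), so p = 5 is ramified.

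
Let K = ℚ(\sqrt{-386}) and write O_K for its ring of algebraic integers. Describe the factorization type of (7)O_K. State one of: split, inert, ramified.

Since -386 ≢ 1 mod 4, the ring of integers is ℤ[√-386] with discriminant 4·(-386) = -1544.
7 ∤ -1544, so 7 is unramified.
(-386/7) = 6^3 mod 7 = 6, giving Legendre symbol -1.
Legendre symbol -1 ⇒ 7 is inert.

p is inert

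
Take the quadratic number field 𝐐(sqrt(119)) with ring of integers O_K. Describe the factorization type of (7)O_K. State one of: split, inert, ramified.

ramified

Since 119 ≢ 1 mod 4, the ring of integers is ℤ[√119] with discriminant 4·119 = 476.
disc(K) = 476 = 7·68, so p = 7 is ramified.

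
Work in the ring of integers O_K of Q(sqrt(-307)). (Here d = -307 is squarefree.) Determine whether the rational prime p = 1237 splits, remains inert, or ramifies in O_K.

p splits

d = -307 ≡ 1 (mod 4), so O_K = ℤ[(1+√-307)/2] and disc(K) = d = -307.
Since gcd(1237, -307) = 1 the prime 1237 does not ramify.
(-307/1237) = 930^618 mod 1237 = 1, giving Legendre symbol 1.
d is a quadratic residue mod p, hence 1237 splits in O_K.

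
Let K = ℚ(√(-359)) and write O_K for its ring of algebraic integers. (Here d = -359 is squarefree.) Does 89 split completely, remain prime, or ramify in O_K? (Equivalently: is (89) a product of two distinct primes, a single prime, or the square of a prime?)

remains prime (inert)

-359 mod 4 = 1, hence disc K = -359 and O_K = ℤ[(1+√-359)/2].
Since gcd(89, -359) = 1 the prime 89 does not ramify.
Legendre symbol by Euler's criterion: (-359/89) ≡ (-359)^44 ≡ 88 (mod 89), i.e. (-359/89) = -1.
(-359/89) = -1, so 89 is inert.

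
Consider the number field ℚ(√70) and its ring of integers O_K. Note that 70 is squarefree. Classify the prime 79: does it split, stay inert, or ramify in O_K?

70 mod 4 = 2, hence disc K = 4·70 = 280 and O_K = ℤ[√70].
disc(K) = 280 is not divisible by 79; 79 is unramified.
Euler's criterion: 70^39 mod 79 = 78. Thus (70|79) = -1.
Legendre symbol -1 ⇒ 79 is inert.

79 remains inert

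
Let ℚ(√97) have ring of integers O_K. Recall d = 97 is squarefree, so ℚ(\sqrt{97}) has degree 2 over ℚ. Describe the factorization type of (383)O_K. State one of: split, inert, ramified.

Since 97 ≡ 1 mod 4, the ring of integers is ℤ[(1+√97)/2] with discriminant 97.
Since gcd(383, 97) = 1 the prime 383 does not ramify.
Euler's criterion: 97^191 mod 383 = 382. Thus (97|383) = -1.
d is a non-residue mod p, hence 383 remains inert in O_K.

383 remains inert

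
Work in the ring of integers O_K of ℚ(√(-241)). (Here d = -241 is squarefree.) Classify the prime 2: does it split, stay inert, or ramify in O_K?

-241 mod 4 = 3, hence disc K = 4·(-241) = -964 and O_K = ℤ[√-241].
2 divides disc(K) = -964, so 2 ramifies.

ramified — (2) = 𝔭²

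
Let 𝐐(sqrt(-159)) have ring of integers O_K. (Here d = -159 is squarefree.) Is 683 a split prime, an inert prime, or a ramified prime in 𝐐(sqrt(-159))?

inert — (683) stays prime in O_K

Since -159 ≡ 1 mod 4, the ring of integers is ℤ[(1+√-159)/2] with discriminant -159.
683 ∤ -159, so 683 is unramified.
Euler's criterion: (-159)^341 mod 683 = 682. Thus (-159|683) = -1.
Legendre symbol -1 ⇒ 683 is inert.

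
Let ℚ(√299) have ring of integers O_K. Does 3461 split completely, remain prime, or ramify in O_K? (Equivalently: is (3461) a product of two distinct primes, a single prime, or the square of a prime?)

299 mod 4 = 3, hence disc K = 4·299 = 1196 and O_K = ℤ[√299].
Since gcd(3461, 1196) = 1 the prime 3461 does not ramify.
Legendre symbol by Euler's criterion: (299/3461) ≡ 299^1730 ≡ 3460 (mod 3461), i.e. (299/3461) = -1.
(299/3461) = -1, so 3461 is inert.

inert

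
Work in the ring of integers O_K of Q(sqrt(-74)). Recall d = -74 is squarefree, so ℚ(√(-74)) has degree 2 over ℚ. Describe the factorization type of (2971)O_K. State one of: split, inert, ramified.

d = -74 ≡ 2 (mod 4), so O_K = ℤ[√-74] and disc(K) = 4d = -296.
Since gcd(2971, -296) = 1 the prime 2971 does not ramify.
Legendre symbol by Euler's criterion: (-74/2971) ≡ (-74)^1485 ≡ 1 (mod 2971), i.e. (-74/2971) = 1.
Legendre symbol 1 ⇒ 2971 is split.

split — (2971) = 𝔭₁𝔭₂ with 𝔭₁ ≠ 𝔭₂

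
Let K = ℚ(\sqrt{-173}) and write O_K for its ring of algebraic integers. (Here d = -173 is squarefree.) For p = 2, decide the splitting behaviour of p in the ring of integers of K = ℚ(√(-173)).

2 is ramified

-173 mod 4 = 3, hence disc K = 4·(-173) = -692 and O_K = ℤ[√-173].
disc(K) = -692 = 2·(-346), so p = 2 is ramified.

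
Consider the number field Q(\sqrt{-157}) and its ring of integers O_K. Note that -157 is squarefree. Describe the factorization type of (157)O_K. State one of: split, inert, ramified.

Since -157 ≢ 1 mod 4, the ring of integers is ℤ[√-157] with discriminant 4·(-157) = -628.
Ramification test: 157 | -628. The prime 157 ramifies in K.

p ramifies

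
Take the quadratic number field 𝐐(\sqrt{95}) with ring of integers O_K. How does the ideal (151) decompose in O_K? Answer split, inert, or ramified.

Since 95 ≢ 1 mod 4, the ring of integers is ℤ[√95] with discriminant 4·95 = 380.
disc(K) = 380 is not divisible by 151; 151 is unramified.
Euler's criterion: 95^75 mod 151 = 1. Thus (95|151) = 1.
d is a quadratic residue mod p, hence 151 splits in O_K.

151 splits in O_K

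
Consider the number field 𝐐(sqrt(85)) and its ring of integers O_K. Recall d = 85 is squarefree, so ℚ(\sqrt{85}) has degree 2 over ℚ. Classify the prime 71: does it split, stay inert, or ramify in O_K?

71 remains inert

Since 85 ≡ 1 mod 4, the ring of integers is ℤ[(1+√85)/2] with discriminant 85.
Since gcd(71, 85) = 1 the prime 71 does not ramify.
Euler's criterion: 85^35 mod 71 = 70. Thus (85|71) = -1.
Legendre symbol -1 ⇒ 71 is inert.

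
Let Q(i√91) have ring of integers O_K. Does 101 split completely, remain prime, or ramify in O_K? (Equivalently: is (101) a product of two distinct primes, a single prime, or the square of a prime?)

-91 mod 4 = 1, hence disc K = -91 and O_K = ℤ[(1+√-91)/2].
101 ∤ -91, so 101 is unramified.
(-91/101) = 10^50 mod 101 = 100, giving Legendre symbol -1.
(-91/101) = -1, so 101 is inert.

101 remains inert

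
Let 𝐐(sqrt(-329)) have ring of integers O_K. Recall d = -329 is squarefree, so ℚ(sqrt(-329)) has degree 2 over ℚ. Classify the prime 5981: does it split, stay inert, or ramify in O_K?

d = -329 ≡ 3 (mod 4), so O_K = ℤ[√-329] and disc(K) = 4d = -1316.
5981 ∤ -1316, so 5981 is unramified.
Compute (-329/5981) via Euler: 5652^((5981-1)/2) mod 5981 = 5980, so (-329/5981) = -1.
Legendre symbol -1 ⇒ 5981 is inert.

remains prime (inert)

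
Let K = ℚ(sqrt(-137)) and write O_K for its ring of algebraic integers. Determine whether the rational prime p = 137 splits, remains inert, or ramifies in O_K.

Since -137 ≢ 1 mod 4, the ring of integers is ℤ[√-137] with discriminant 4·(-137) = -548.
Ramification test: 137 | -548. The prime 137 ramifies in K.

ramified — (137) = 𝔭²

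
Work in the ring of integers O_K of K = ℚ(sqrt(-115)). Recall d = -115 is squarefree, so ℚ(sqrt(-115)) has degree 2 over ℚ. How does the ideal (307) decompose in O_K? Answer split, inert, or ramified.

p is inert

-115 mod 4 = 1, hence disc K = -115 and O_K = ℤ[(1+√-115)/2].
Since gcd(307, -115) = 1 the prime 307 does not ramify.
Legendre symbol by Euler's criterion: (-115/307) ≡ (-115)^153 ≡ 306 (mod 307), i.e. (-115/307) = -1.
d is a non-residue mod p, hence 307 remains inert in O_K.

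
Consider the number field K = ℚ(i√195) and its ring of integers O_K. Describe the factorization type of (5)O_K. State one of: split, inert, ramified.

d = -195 ≡ 1 (mod 4), so O_K = ℤ[(1+√-195)/2] and disc(K) = d = -195.
5 divides disc(K) = -195, so 5 ramifies.

ramifies in O_K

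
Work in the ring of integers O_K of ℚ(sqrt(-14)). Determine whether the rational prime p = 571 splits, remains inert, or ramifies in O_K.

d = -14 ≡ 2 (mod 4), so O_K = ℤ[√-14] and disc(K) = 4d = -56.
Since gcd(571, -56) = 1 the prime 571 does not ramify.
Legendre symbol by Euler's criterion: (-14/571) ≡ (-14)^285 ≡ 570 (mod 571), i.e. (-14/571) = -1.
Legendre symbol -1 ⇒ 571 is inert.

remains prime (inert)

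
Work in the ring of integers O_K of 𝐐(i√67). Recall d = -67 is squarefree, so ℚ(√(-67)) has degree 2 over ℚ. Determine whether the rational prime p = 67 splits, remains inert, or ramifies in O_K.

67 is ramified

Since -67 ≡ 1 mod 4, the ring of integers is ℤ[(1+√-67)/2] with discriminant -67.
67 divides disc(K) = -67, so 67 ramifies.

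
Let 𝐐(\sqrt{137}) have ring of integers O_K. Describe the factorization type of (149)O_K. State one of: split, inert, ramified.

p is inert

137 mod 4 = 1, hence disc K = 137 and O_K = ℤ[(1+√137)/2].
149 ∤ 137, so 149 is unramified.
Compute (137/149) via Euler: 137^((149-1)/2) mod 149 = 148, so (137/149) = -1.
(137/149) = -1, so 149 is inert.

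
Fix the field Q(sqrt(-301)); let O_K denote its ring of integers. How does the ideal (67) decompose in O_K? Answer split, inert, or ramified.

remains prime (inert)

-301 mod 4 = 3, hence disc K = 4·(-301) = -1204 and O_K = ℤ[√-301].
Since gcd(67, -1204) = 1 the prime 67 does not ramify.
Compute (-301/67) via Euler: 34^((67-1)/2) mod 67 = 66, so (-301/67) = -1.
d is a non-residue mod p, hence 67 remains inert in O_K.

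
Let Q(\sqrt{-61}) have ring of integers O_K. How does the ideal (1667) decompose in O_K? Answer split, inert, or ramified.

1667 remains inert

d = -61 ≡ 3 (mod 4), so O_K = ℤ[√-61] and disc(K) = 4d = -244.
disc(K) = -244 is not divisible by 1667; 1667 is unramified.
Compute (-61/1667) via Euler: 1606^((1667-1)/2) mod 1667 = 1666, so (-61/1667) = -1.
Legendre symbol -1 ⇒ 1667 is inert.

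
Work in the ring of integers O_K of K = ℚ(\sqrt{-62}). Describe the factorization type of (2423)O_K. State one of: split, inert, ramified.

split — (2423) = 𝔭₁𝔭₂ with 𝔭₁ ≠ 𝔭₂

d = -62 ≡ 2 (mod 4), so O_K = ℤ[√-62] and disc(K) = 4d = -248.
Since gcd(2423, -248) = 1 the prime 2423 does not ramify.
(-62/2423) = 2361^1211 mod 2423 = 1, giving Legendre symbol 1.
(-62/2423) = 1, so 2423 splits.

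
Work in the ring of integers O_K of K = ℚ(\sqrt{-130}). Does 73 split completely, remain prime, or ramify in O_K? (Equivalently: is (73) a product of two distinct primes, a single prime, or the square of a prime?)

p splits

-130 mod 4 = 2, hence disc K = 4·(-130) = -520 and O_K = ℤ[√-130].
disc(K) = -520 is not divisible by 73; 73 is unramified.
Euler's criterion: (-130)^36 mod 73 = 1. Thus (-130|73) = 1.
d is a quadratic residue mod p, hence 73 splits in O_K.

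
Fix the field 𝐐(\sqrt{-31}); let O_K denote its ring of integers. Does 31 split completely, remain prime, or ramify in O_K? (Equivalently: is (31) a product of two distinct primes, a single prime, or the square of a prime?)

-31 mod 4 = 1, hence disc K = -31 and O_K = ℤ[(1+√-31)/2].
31 divides disc(K) = -31, so 31 ramifies.

p ramifies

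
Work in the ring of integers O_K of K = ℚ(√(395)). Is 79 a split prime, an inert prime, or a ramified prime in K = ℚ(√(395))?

p ramifies

d = 395 ≡ 3 (mod 4), so O_K = ℤ[√395] and disc(K) = 4d = 1580.
disc(K) = 1580 = 79·20, so p = 79 is ramified.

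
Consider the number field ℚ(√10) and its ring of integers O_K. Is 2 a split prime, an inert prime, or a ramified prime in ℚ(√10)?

ramified — (2) = 𝔭²

10 mod 4 = 2, hence disc K = 4·10 = 40 and O_K = ℤ[√10].
2 divides disc(K) = 40, so 2 ramifies.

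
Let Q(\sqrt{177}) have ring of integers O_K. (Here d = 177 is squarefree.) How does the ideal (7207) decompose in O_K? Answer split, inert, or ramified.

splits completely

d = 177 ≡ 1 (mod 4), so O_K = ℤ[(1+√177)/2] and disc(K) = d = 177.
7207 ∤ 177, so 7207 is unramified.
Euler's criterion: 177^3603 mod 7207 = 1. Thus (177|7207) = 1.
d is a quadratic residue mod p, hence 7207 splits in O_K.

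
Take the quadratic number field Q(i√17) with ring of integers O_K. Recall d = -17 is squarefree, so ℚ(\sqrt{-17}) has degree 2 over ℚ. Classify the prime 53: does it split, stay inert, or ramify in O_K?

split — (53) = 𝔭₁𝔭₂ with 𝔭₁ ≠ 𝔭₂

-17 mod 4 = 3, hence disc K = 4·(-17) = -68 and O_K = ℤ[√-17].
Since gcd(53, -68) = 1 the prime 53 does not ramify.
Legendre symbol by Euler's criterion: (-17/53) ≡ (-17)^26 ≡ 1 (mod 53), i.e. (-17/53) = 1.
Legendre symbol 1 ⇒ 53 is split.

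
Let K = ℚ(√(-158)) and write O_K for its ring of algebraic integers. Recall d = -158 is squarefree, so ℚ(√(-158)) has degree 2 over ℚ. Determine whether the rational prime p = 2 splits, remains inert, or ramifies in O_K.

2 is ramified

d = -158 ≡ 2 (mod 4), so O_K = ℤ[√-158] and disc(K) = 4d = -632.
disc(K) = -632 = 2·(-316), so p = 2 is ramified.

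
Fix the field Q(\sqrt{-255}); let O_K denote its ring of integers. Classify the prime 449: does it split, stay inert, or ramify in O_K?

449 splits in O_K

Since -255 ≡ 1 mod 4, the ring of integers is ℤ[(1+√-255)/2] with discriminant -255.
Since gcd(449, -255) = 1 the prime 449 does not ramify.
(-255/449) = 194^224 mod 449 = 1, giving Legendre symbol 1.
d is a quadratic residue mod p, hence 449 splits in O_K.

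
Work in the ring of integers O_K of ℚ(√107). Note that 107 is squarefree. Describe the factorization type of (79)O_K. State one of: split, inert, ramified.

d = 107 ≡ 3 (mod 4), so O_K = ℤ[√107] and disc(K) = 4d = 428.
Since gcd(79, 428) = 1 the prime 79 does not ramify.
Euler's criterion: 107^39 mod 79 = 78. Thus (107|79) = -1.
d is a non-residue mod p, hence 79 remains inert in O_K.

inert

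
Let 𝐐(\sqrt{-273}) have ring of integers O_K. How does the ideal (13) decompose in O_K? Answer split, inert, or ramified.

Since -273 ≢ 1 mod 4, the ring of integers is ℤ[√-273] with discriminant 4·(-273) = -1092.
13 divides disc(K) = -1092, so 13 ramifies.

ramified — (13) = 𝔭²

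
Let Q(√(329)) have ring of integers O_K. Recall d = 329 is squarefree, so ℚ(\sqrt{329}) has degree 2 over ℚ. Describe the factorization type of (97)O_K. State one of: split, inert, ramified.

remains prime (inert)

Since 329 ≡ 1 mod 4, the ring of integers is ℤ[(1+√329)/2] with discriminant 329.
97 ∤ 329, so 97 is unramified.
Legendre symbol by Euler's criterion: (329/97) ≡ 329^48 ≡ 96 (mod 97), i.e. (329/97) = -1.
Legendre symbol -1 ⇒ 97 is inert.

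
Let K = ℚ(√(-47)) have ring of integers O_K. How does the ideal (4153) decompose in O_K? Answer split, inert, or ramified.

splits completely

Since -47 ≡ 1 mod 4, the ring of integers is ℤ[(1+√-47)/2] with discriminant -47.
disc(K) = -47 is not divisible by 4153; 4153 is unramified.
Legendre symbol by Euler's criterion: (-47/4153) ≡ (-47)^2076 ≡ 1 (mod 4153), i.e. (-47/4153) = 1.
d is a quadratic residue mod p, hence 4153 splits in O_K.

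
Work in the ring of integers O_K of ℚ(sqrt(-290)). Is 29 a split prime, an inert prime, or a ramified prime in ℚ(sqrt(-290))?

ramified

d = -290 ≡ 2 (mod 4), so O_K = ℤ[√-290] and disc(K) = 4d = -1160.
disc(K) = -1160 = 29·(-40), so p = 29 is ramified.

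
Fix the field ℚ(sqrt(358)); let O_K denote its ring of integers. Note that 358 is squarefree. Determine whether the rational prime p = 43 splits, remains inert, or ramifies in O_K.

358 mod 4 = 2, hence disc K = 4·358 = 1432 and O_K = ℤ[√358].
disc(K) = 1432 is not divisible by 43; 43 is unramified.
Euler's criterion: 358^21 mod 43 = 1. Thus (358|43) = 1.
d is a quadratic residue mod p, hence 43 splits in O_K.

43 splits in O_K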